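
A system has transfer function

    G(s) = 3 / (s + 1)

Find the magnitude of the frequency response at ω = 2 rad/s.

Substitute s = j2: numerator = 3, denominator = 1 + j2.
|G(j2)| = |3| / |1 + j2| = 3 / 2.2361 ≈ 1.342.

|G(j2)| ≈ 1.342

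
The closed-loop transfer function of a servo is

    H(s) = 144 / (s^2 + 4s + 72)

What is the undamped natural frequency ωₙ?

ωₙ ≈ 8.485 rad/s

Compare the denominator to the standard form s^2 + 2ζωₙs + ωₙ².
ωₙ² = 72, so ωₙ = √72 ≈ 8.485 rad/s.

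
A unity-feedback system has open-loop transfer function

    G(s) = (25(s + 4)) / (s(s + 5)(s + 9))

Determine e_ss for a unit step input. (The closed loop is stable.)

e_ss = 0

G(s) has one pole at the origin.
This is a Type 1 system; for a step input the steady-state error is zero.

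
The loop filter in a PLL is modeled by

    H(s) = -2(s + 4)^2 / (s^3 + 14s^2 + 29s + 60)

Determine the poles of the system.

The poles are the roots of the denominator s^3 + 14s^2 + 29s + 60 = 0.
Trying s = -12: the polynomial evaluates to 0, so (s + 12) is a factor.
Dividing out leaves s^2 + 2s + 5 = 0.
The quadratic formula then gives s = -1 ± 2j.

s = -1 ± 2j, -12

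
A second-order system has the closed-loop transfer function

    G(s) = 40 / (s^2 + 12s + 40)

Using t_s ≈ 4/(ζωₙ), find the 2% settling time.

t_s ≈ 0.6667 s

Comparing s^2 + 12s + 40 to s^2 + 2ζωₙs + ωₙ²: ωₙ = √40 ≈ 6.325 rad/s and ζ = 12/(2·√40) ≈ 0.9487.
ζωₙ = 12/2 = 6, so t_s ≈ 4/(ζωₙ) = 4/6 ≈ 0.6667 s.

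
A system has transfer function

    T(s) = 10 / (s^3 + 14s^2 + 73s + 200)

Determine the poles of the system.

The poles are the roots of the denominator s^3 + 14s^2 + 73s + 200 = 0.
Trying s = -8: the polynomial evaluates to 0, so (s + 8) is a factor.
Dividing out leaves s^2 + 6s + 25 = 0.
The quadratic formula then gives s = -3 ± 4j.

s = -3 + 4j, -3 - 4j, -8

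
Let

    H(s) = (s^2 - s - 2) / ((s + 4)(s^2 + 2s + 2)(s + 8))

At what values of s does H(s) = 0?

Set the numerator to zero: s^2 - s - 2 = 0.
Factoring: (s - 2)(s + 1) = 0.

s = 2, -1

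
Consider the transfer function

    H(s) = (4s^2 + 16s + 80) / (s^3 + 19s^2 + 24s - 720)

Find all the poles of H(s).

s = -12, 5, -12

The poles are the roots of the denominator s^3 + 19s^2 + 24s - 720 = 0.
Trying s = -12: the polynomial evaluates to 0, so (s + 12) is a factor.
Dividing out leaves s^2 + 7s - 60 = 0.
Factoring the quadratic: (s - 5)(s + 12) = 0.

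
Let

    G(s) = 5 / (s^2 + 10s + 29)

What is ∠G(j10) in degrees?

∠G(j10) ≈ -125.4°

At s = j10: numerator = 5, denominator = -71 + j100.
∠G = ∠num − ∠den = 0° − (125.37°) = -125.4°.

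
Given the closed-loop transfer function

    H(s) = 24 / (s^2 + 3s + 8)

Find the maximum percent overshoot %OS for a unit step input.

Comparing s^2 + 3s + 8 to s^2 + 2ζωₙs + ωₙ²: ωₙ = √8 ≈ 2.828 rad/s and ζ = 3/(2·√8) ≈ 0.5303.
%OS = 100·exp(−πζ/√(1−ζ²)) = 100·exp(−π·0.5303/√(1−0.5303²)) ≈ 14.0%.

%OS ≈ 14.0%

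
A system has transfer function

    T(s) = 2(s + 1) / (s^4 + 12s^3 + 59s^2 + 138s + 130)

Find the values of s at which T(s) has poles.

s = -3 ± 2j, -3 ± j

The poles are the roots of the denominator s^4 + 12s^3 + 59s^2 + 138s + 130 = 0.
No real roots exist; factor into two real quadratics: (s^2 + 6s + 13)(s^2 + 6s + 10) = 0.
Each quadratic gives a conjugate pair via the quadratic formula.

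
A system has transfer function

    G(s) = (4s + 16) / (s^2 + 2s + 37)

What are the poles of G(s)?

s = -1 + 6j, -1 - 6j

The poles are the roots of the denominator s^2 + 2s + 37 = 0.
Using the quadratic formula: s = (-2 ± √(-144))/2 = -1 ± 6j.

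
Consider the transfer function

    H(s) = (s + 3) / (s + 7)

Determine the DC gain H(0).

H(0) = 3/7 ≈ 0.4286

Set s = 0: H(0) = (3) / (7) = 3/7.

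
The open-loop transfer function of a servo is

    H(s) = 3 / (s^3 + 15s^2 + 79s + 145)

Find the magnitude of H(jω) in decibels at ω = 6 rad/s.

|H(j6)|_dB ≈ -43.9 dB

Substitute s = j6: numerator = 3, denominator = -395 + j258.
|H(j6)| = |3| / |-395 + j258| = 3 / 471.79 ≈ 0.006359.
In decibels: 20·log₁₀(0.006359) ≈ -43.9 dB.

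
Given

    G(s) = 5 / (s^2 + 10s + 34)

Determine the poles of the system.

The poles are the roots of the denominator s^2 + 10s + 34 = 0.
Using the quadratic formula: s = (-10 ± √(-36))/2 = -5 ± 3j.

s = -5 ± 3j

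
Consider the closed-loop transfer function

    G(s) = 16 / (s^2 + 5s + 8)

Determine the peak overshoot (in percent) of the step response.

%OS ≈ 0.264%

Comparing s^2 + 5s + 8 to s^2 + 2ζωₙs + ωₙ²: ωₙ = √8 ≈ 2.828 rad/s and ζ = 5/(2·√8) ≈ 0.8839.
%OS = 100·exp(−πζ/√(1−ζ²)) = 100·exp(−π·0.8839/√(1−0.8839²)) ≈ 0.264%.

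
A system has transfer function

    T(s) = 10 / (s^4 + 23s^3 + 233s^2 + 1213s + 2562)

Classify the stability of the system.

The denominator s^4 + 23s^3 + 233s^2 + 1213s + 2562 factors as (s^2 + 10s + 61)(s + 6)(s + 7), giving poles at s = -5 ± 6j, -6, -7.
Since all poles lie strictly in the left half-plane, the system is stable.

stable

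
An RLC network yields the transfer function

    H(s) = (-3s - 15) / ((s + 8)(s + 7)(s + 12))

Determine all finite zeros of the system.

Set the numerator to zero: -3s - 15 = 0, i.e. -3·(s + 5) = 0.
So s = -5.

s = -5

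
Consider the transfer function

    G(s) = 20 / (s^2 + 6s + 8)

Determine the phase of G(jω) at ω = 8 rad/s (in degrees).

At s = j8: numerator = 20, denominator = -56 + j48.
∠G = ∠num − ∠den = 0° − (139.40°) = -139.4°.

∠G(j8) ≈ -139.4°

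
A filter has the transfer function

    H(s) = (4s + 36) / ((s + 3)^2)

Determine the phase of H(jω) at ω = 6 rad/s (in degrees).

At s = j6: numerator = 36 + j24, denominator = -27 + j36.
∠H = ∠num − ∠den = 33.690° − (126.87°) = -93.18°.

∠H(j6) ≈ -93.18°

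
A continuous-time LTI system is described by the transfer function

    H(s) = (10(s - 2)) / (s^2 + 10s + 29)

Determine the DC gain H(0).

H(0) = -20/29 ≈ -0.6897

At s = 0 each factor (s + a) contributes a and each (s^2 + bs + c) contributes c.
H(0) = 10·(-2) / ((29)) = -20/29 = -20/29.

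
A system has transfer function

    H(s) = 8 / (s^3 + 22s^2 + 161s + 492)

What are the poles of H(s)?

The poles are the roots of the denominator s^3 + 22s^2 + 161s + 492 = 0.
Trying s = -12: the polynomial evaluates to 0, so (s + 12) is a factor.
Dividing out leaves s^2 + 10s + 41 = 0.
The quadratic formula then gives s = -5 ± 4j.

s = -5 + 4j, -5 - 4j, -12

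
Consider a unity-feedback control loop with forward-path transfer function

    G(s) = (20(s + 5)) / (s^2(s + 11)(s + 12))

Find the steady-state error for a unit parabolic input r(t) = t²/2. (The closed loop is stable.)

G(s) has 2 poles at the origin.
This is a Type 2 system. Ka = lim_{s→0} s^2·G(s) = 100/132 = 25/33.
e_ss = 1/Ka = 1/(25/33) = 33/25 ≈ 1.320.

e_ss = 1.320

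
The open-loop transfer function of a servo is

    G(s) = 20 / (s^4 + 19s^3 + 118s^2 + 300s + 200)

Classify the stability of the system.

stable

The denominator s^4 + 19s^3 + 118s^2 + 300s + 200 factors as (s^2 + 8s + 20)(s + 1)(s + 10), giving poles at s = -4 ± 2j, -1, -10.
Since all poles lie strictly in the left half-plane, the system is stable.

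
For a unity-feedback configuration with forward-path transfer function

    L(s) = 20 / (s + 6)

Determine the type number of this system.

The denominator has no factor of s at the origin — no free integrator — so this is a Type 0 system.

Type 0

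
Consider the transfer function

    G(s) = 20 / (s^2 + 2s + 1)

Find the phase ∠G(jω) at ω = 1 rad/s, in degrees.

∠G(j1) ≈ -90°

At s = j1: numerator = 20, denominator = j2.
∠G = ∠num − ∠den = 0° − (90°) = -90°.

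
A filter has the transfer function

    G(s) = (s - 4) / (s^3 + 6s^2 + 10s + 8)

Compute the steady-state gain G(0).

Set s = 0: G(0) = (-4) / (8) = -1/2.

G(0) = -1/2 ≈ -0.5000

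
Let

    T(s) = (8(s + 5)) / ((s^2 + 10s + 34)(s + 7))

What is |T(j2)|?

|T(j2)| ≈ 0.1641

Substitute s = j2: numerator = 40 + j16, denominator = 170 + j200.
|T(j2)| = |40 + j16| / |170 + j200| = 43.081 / 262.49 ≈ 0.1641.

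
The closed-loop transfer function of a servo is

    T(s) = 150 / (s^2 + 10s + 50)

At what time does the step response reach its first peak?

t_p ≈ 0.6283 s

Comparing s^2 + 10s + 50 to s^2 + 2ζωₙs + ωₙ²: ωₙ = √50 ≈ 7.071 rad/s and ζ = 10/(2·√50) ≈ 0.7071.
ζωₙ = 10/2 = 5, so ω_d = ωₙ√(1−ζ²) = √(ωₙ² − (ζωₙ)²) = √(50 − 5²) = √25 = 5 rad/s.
t_p = π/ω_d = π/5 ≈ 0.6283 s.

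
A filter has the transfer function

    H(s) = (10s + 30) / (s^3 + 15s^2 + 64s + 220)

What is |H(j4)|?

|H(j4)| ≈ 0.2590

Substitute s = j4: numerator = 30 + j40, denominator = -20 + j192.
|H(j4)| = |30 + j40| / |-20 + j192| = 50 / 193.04 ≈ 0.2590.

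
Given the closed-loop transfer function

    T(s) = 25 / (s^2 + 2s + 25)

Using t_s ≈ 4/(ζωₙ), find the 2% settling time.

Comparing s^2 + 2s + 25 to s^2 + 2ζωₙs + ωₙ²: ωₙ = 5 rad/s and ζ = 2/(2·5) = 0.2.
ζωₙ = 2/2 = 1, so t_s ≈ 4/(ζωₙ) = 4/1 = 4 s.

t_s ≈ 4 s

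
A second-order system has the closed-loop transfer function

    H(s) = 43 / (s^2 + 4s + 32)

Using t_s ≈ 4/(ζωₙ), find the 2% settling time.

Comparing s^2 + 4s + 32 to s^2 + 2ζωₙs + ωₙ²: ωₙ = √32 ≈ 5.657 rad/s and ζ = 4/(2·√32) ≈ 0.3536.
ζωₙ = 4/2 = 2, so t_s ≈ 4/(ζωₙ) = 4/2 = 2 s.

t_s ≈ 2 s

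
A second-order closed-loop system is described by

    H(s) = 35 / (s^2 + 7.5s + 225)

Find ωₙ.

ωₙ = 15 rad/s

Compare the denominator to the standard form s^2 + 2ζωₙs + ωₙ².
ωₙ² = 225, so ωₙ = 15 rad/s.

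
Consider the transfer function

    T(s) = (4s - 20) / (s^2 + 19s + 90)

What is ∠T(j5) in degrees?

∠T(j5) ≈ 79.38°

At s = j5: numerator = -20 + j20, denominator = 65 + j95.
∠T = ∠num − ∠den = 135° − (55.620°) = 79.38°.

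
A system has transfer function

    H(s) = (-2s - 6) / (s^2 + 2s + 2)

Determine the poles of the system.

The poles are the roots of the denominator s^2 + 2s + 2 = 0.
Using the quadratic formula: s = (-2 ± √(-4))/2 = -1 ± 1j.

s = -1 ± j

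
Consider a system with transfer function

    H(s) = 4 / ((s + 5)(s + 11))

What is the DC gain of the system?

H(0) = 4/55 ≈ 0.07273

At s = 0 each factor (s + a) contributes a and each (s^2 + bs + c) contributes c.
H(0) = 4·1 / ((5) · (11)) = 4/55 = 4/55.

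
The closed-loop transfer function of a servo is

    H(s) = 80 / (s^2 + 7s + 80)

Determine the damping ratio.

ζ ≈ 0.3913

Compare the denominator to the standard form s^2 + 2ζωₙs + ωₙ².
ωₙ² = 80, so ωₙ = √80 ≈ 8.944 rad/s.
2ζωₙ = 7, so ζ = 7/(2·√80) ≈ 0.3913.
With ζ = 0.3913 the response is underdamped.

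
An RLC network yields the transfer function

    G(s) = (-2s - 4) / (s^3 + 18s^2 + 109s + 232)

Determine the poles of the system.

s = -5 ± 2j, -8

The poles are the roots of the denominator s^3 + 18s^2 + 109s + 232 = 0.
Trying s = -8: the polynomial evaluates to 0, so (s + 8) is a factor.
Dividing out leaves s^2 + 10s + 29 = 0.
The quadratic formula then gives s = -5 ± 2j.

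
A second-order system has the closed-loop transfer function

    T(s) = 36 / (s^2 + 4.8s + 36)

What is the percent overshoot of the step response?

Comparing s^2 + 4.8s + 36 to s^2 + 2ζωₙs + ωₙ²: ωₙ = 6 rad/s and ζ = 4.8/(2·6) = 0.4.
%OS = 100·exp(−πζ/√(1−ζ²)) = 100·exp(−π·0.4/√(1−0.4²)) ≈ 25.4%.

%OS ≈ 25.4%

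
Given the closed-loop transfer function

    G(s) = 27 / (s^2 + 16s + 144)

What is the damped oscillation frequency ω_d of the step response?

Comparing s^2 + 16s + 144 to s^2 + 2ζωₙs + ωₙ²: ωₙ = 12 rad/s and ζ = 16/(2·12) ≈ 0.6667.
ζωₙ = 16/2 = 8, so ω_d = ωₙ√(1−ζ²) = √(ωₙ² − (ζωₙ)²) = √(144 − 8²) = √80 ≈ 8.944 rad/s.

ω_d ≈ 8.944 rad/s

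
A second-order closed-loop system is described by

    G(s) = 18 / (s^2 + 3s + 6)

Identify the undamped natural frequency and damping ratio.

ωₙ ≈ 2.449 rad/s, ζ ≈ 0.6124

Compare the denominator to the standard form s^2 + 2ζωₙs + ωₙ².
ωₙ² = 6, so ωₙ = √6 ≈ 2.449 rad/s.
2ζωₙ = 3, so ζ = 3/(2·√6) ≈ 0.6124.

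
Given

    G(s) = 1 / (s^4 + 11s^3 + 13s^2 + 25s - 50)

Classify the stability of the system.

The denominator s^4 + 11s^3 + 13s^2 + 25s - 50 factors as (s + 10)(s^2 + 2s + 5)(s - 1), giving poles at s = -10, -1 + 2j, -1 - 2j, 1.
Since the pole(s) at s = 1 lie in the right half-plane, the system is unstable.

unstable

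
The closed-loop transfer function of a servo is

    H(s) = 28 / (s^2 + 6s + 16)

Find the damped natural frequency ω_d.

Comparing s^2 + 6s + 16 to s^2 + 2ζωₙs + ωₙ²: ωₙ = 4 rad/s and ζ = 6/(2·4) = 0.75.
ζωₙ = 6/2 = 3, so ω_d = ωₙ√(1−ζ²) = √(ωₙ² − (ζωₙ)²) = √(16 − 3²) = √7 ≈ 2.646 rad/s.

ω_d ≈ 2.646 rad/s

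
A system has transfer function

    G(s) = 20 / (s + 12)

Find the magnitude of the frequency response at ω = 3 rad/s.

Substitute s = j3: numerator = 20, denominator = 12 + j3.
|G(j3)| = |20| / |12 + j3| = 20 / 12.369 ≈ 1.617.

|G(j3)| ≈ 1.617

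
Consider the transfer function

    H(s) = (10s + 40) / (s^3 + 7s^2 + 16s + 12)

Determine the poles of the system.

The poles are the roots of the denominator s^3 + 7s^2 + 16s + 12 = 0.
Trying s = -2: the polynomial evaluates to 0, so (s + 2) is a factor.
Dividing out leaves s^2 + 5s + 6 = 0.
Factoring the quadratic: (s + 2)(s + 3) = 0.

s = -2, -2, -3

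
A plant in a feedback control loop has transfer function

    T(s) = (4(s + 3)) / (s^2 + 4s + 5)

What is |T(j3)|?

Substitute s = j3: numerator = 12 + j12, denominator = -4 + j12.
|T(j3)| = |12 + j12| / |-4 + j12| = 16.971 / 12.649 ≈ 1.342.

|T(j3)| ≈ 1.342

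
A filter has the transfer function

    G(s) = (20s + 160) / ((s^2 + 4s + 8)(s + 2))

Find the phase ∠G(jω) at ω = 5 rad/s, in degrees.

∠G(j5) ≈ -166.6°

At s = j5: numerator = 160 + j100, denominator = -134 - j45.
∠G = ∠num − ∠den = 32.005° − (-161.44°) = 193.4°, which wraps to -166.6°.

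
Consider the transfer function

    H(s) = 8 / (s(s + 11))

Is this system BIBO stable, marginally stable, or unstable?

marginally stable

The poles can be read from the denominator factors: s = 0, -11.
Since the simple pole(s) at s = 0 lie on the jω-axis with none in the right half-plane, the system is marginally stable.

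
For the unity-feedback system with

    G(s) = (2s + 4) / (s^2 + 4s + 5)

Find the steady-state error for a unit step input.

e_ss = 0.5556

G(s) has no poles at the origin.
This is a Type 0 system. Kp = lim_{s→0} G(s) = 4/5.
e_ss = 1/(1 + Kp) = 1/(1 + 4/5) = 5/9 ≈ 0.5556.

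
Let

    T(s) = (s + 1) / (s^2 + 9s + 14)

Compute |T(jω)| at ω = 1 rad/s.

Substitute s = j1: numerator = 1 + j1, denominator = 13 + j9.
|T(j1)| = |1 + j1| / |13 + j9| = 1.4142 / 15.811 ≈ 0.08944.

|T(j1)| ≈ 0.08944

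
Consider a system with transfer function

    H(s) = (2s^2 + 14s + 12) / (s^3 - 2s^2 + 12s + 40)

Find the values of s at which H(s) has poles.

s = 2 ± 4j, -2

The poles are the roots of the denominator s^3 - 2s^2 + 12s + 40 = 0.
Trying s = -2: the polynomial evaluates to 0, so (s + 2) is a factor.
Dividing out leaves s^2 - 4s + 20 = 0.
The quadratic formula then gives s = 2 ± 4j.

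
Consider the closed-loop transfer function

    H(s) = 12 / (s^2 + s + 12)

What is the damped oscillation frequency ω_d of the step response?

Comparing s^2 + s + 12 to s^2 + 2ζωₙs + ωₙ²: ωₙ = √12 ≈ 3.464 rad/s and ζ = 1/(2·√12) ≈ 0.1443.
ζωₙ = 1/2 = 0.5, so ω_d = ωₙ√(1−ζ²) = √(ωₙ² − (ζωₙ)²) = √(12 − 0.5²) = √11.75 ≈ 3.428 rad/s.

ω_d ≈ 3.428 rad/s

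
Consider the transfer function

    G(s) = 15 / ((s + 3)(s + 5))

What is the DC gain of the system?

At s = 0 each factor (s + a) contributes a and each (s^2 + bs + c) contributes c.
G(0) = 15·1 / ((3) · (5)) = 15/15 = 1.

G(0) = 1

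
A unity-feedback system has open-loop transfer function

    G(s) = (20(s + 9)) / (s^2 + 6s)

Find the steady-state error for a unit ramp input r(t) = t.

e_ss = 0.03333

G(s) has one pole at the origin.
This is a Type 1 system. Kv = lim_{s→0} s·G(s) = 180/6 = 30.
e_ss = 1/Kv = 1/(30) = 1/30 ≈ 0.03333.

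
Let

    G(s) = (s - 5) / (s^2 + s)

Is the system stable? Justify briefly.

marginally stable

The denominator s^2 + s factors as s(s + 1), giving poles at s = 0, -1.
Since the simple pole(s) at s = 0 lie on the jω-axis with none in the right half-plane, the system is marginally stable.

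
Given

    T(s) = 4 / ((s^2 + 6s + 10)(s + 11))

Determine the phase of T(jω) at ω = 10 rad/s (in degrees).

At s = j10: numerator = 4, denominator = -1590 - j240.
∠T = ∠num − ∠den = 0° − (-171.42°) = 171.4°.

∠T(j10) ≈ 171.4°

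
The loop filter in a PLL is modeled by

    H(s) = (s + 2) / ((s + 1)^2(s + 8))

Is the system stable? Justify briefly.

The poles can be read from the denominator factors: s = -1, -8, -1.
Since all poles lie strictly in the left half-plane, the system is stable.

stable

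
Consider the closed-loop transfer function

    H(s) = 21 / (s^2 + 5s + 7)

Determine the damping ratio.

Compare the denominator to the standard form s^2 + 2ζωₙs + ωₙ².
ωₙ² = 7, so ωₙ = √7 ≈ 2.646 rad/s.
2ζωₙ = 5, so ζ = 5/(2·√7) ≈ 0.9449.
With ζ = 0.9449 the response is underdamped.

ζ ≈ 0.9449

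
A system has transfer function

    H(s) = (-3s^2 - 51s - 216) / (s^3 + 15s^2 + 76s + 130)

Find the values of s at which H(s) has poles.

s = -5 + j, -5 - j, -5

The poles are the roots of the denominator s^3 + 15s^2 + 76s + 130 = 0.
Trying s = -5: the polynomial evaluates to 0, so (s + 5) is a factor.
Dividing out leaves s^2 + 10s + 26 = 0.
The quadratic formula then gives s = -5 ± 1j.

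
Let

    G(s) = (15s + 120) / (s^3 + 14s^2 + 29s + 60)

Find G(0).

Set s = 0: G(0) = (120) / (60) = 2.

G(0) = 2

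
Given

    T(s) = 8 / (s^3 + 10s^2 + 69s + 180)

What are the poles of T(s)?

The poles are the roots of the denominator s^3 + 10s^2 + 69s + 180 = 0.
Trying s = -4: the polynomial evaluates to 0, so (s + 4) is a factor.
Dividing out leaves s^2 + 6s + 45 = 0.
The quadratic formula then gives s = -3 ± 6j.

s = -3 + 6j, -3 - 6j, -4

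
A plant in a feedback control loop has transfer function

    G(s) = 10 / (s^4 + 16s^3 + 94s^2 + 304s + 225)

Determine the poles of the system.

s = -1, -3 + 4j, -3 - 4j, -9

The poles are the roots of the denominator s^4 + 16s^3 + 94s^2 + 304s + 225 = 0.
Trying s = -1: the polynomial evaluates to 0, so (s + 1) is a factor.
Dividing out leaves s^3 + 15s^2 + 79s + 225 = 0.
This factors further as (s^2 + 6s + 25)(s + 9) = 0.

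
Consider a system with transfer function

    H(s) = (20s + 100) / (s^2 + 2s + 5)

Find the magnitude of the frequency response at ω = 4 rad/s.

|H(j4)| ≈ 9.415

Substitute s = j4: numerator = 100 + j80, denominator = -11 + j8.
|H(j4)| = |100 + j80| / |-11 + j8| = 128.06 / 13.601 ≈ 9.415.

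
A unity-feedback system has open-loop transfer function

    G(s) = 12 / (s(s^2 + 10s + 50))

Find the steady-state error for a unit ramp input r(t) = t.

e_ss = 4.167

G(s) has one pole at the origin.
This is a Type 1 system. Kv = lim_{s→0} s·G(s) = 12/50 = 6/25.
e_ss = 1/Kv = 1/(6/25) = 25/6 ≈ 4.167.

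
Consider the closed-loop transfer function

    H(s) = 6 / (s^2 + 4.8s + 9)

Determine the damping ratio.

Compare the denominator to the standard form s^2 + 2ζωₙs + ωₙ².
ωₙ² = 9, so ωₙ = 3 rad/s.
2ζωₙ = 4.8, so ζ = 4.8/(2·3) = 0.8.

ζ = 0.8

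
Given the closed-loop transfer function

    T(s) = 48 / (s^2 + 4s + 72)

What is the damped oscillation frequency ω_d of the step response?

Comparing s^2 + 4s + 72 to s^2 + 2ζωₙs + ωₙ²: ωₙ = √72 ≈ 8.485 rad/s and ζ = 4/(2·√72) ≈ 0.2357.
ζωₙ = 4/2 = 2, so ω_d = ωₙ√(1−ζ²) = √(ωₙ² − (ζωₙ)²) = √(72 − 2²) = √68 ≈ 8.246 rad/s.

ω_d ≈ 8.246 rad/s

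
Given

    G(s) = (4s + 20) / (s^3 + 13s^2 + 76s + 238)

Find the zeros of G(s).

Set the numerator to zero: 4s + 20 = 0, i.e. 4·(s + 5) = 0.
So s = -5.

s = -5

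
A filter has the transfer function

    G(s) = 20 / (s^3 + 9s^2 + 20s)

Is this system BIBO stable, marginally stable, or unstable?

The denominator s^3 + 9s^2 + 20s factors as s(s + 4)(s + 5), giving poles at s = 0, -4, -5.
Since the simple pole(s) at s = 0 lie on the jω-axis with none in the right half-plane, the system is marginally stable.

marginally stable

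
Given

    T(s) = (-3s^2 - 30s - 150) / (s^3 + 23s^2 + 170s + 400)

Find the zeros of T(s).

s = -5 ± 5j

Set the numerator to zero: -3s^2 - 30s - 150 = 0, i.e. -3·(s^2 + 10s + 50) = 0.
Factoring: (s^2 + 10s + 50) = 0.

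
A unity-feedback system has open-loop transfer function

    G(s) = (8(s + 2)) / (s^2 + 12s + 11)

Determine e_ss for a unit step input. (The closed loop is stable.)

e_ss = 0.4074

G(s) has no poles at the origin.
This is a Type 0 system. Kp = lim_{s→0} G(s) = 16/11.
e_ss = 1/(1 + Kp) = 1/(1 + 16/11) = 11/27 ≈ 0.4074.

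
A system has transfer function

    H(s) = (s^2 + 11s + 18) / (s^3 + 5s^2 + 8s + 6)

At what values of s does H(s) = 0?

s = -9, -2

Set the numerator to zero: s^2 + 11s + 18 = 0.
Factoring: (s + 9)(s + 2) = 0.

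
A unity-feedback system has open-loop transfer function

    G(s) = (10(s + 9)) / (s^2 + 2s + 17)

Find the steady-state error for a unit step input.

G(s) has no poles at the origin.
This is a Type 0 system. Kp = lim_{s→0} G(s) = 90/17.
e_ss = 1/(1 + Kp) = 1/(1 + 90/17) = 17/107 ≈ 0.1589.

e_ss = 0.1589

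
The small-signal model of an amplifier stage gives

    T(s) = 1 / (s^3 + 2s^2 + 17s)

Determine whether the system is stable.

marginally stable

The denominator s^3 + 2s^2 + 17s factors as s(s^2 + 2s + 17), giving poles at s = 0, -1 + 4j, -1 - 4j.
Since the simple pole(s) at s = 0 lie on the jω-axis with none in the right half-plane, the system is marginally stable.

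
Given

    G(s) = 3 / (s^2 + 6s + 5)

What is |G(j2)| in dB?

Substitute s = j2: numerator = 3, denominator = 1 + j12.
|G(j2)| = |3| / |1 + j12| = 3 / 12.042 ≈ 0.2491.
In decibels: 20·log₁₀(0.2491) ≈ -12.1 dB.

|G(j2)|_dB ≈ -12.1 dB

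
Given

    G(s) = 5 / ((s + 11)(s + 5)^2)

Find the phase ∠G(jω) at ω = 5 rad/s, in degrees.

∠G(j5) ≈ -114.4°

At s = j5: numerator = 5, denominator = -250 + j550.
∠G = ∠num − ∠den = 0° − (114.44°) = -114.4°.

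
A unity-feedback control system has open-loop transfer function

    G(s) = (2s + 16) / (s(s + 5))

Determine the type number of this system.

The denominator has 1 factor of s at the origin (free integrator), so this is a Type 1 system.

Type 1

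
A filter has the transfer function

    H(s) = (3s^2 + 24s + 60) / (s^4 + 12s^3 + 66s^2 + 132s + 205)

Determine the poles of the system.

s = -5 + 4j, -5 - 4j, -1 + 2j, -1 - 2j

The poles are the roots of the denominator s^4 + 12s^3 + 66s^2 + 132s + 205 = 0.
No real roots exist; factor into two real quadratics: (s^2 + 10s + 41)(s^2 + 2s + 5) = 0.
Each quadratic gives a conjugate pair via the quadratic formula.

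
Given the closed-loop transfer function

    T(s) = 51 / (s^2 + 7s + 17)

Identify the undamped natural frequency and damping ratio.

Compare the denominator to the standard form s^2 + 2ζωₙs + ωₙ².
ωₙ² = 17, so ωₙ = √17 ≈ 4.123 rad/s.
2ζωₙ = 7, so ζ = 7/(2·√17) ≈ 0.8489.

ωₙ ≈ 4.123 rad/s, ζ ≈ 0.8489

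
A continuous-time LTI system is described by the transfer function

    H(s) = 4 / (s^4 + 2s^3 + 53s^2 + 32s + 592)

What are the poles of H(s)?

The poles are the roots of the denominator s^4 + 2s^3 + 53s^2 + 32s + 592 = 0.
No real roots exist; factor into two real quadratics: (s^2 + 16)(s^2 + 2s + 37) = 0.
Each quadratic gives a conjugate pair via the quadratic formula.

s = 4j, -4j, -1 + 6j, -1 - 6j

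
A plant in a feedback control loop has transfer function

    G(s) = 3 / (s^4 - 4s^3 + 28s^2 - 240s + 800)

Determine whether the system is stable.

The denominator s^4 - 4s^3 + 28s^2 - 240s + 800 factors as (s^2 - 8s + 20)(s^2 + 4s + 40), giving poles at s = 4 ± 2j, -2 ± 6j.
Since the pole(s) at s = 4 ± 2j lie in the right half-plane, the system is unstable.

unstable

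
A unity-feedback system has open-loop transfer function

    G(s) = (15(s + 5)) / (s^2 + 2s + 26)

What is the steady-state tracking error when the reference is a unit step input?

G(s) has no poles at the origin.
This is a Type 0 system. Kp = lim_{s→0} G(s) = 75/26.
e_ss = 1/(1 + Kp) = 1/(1 + 75/26) = 26/101 ≈ 0.2574.

e_ss = 0.2574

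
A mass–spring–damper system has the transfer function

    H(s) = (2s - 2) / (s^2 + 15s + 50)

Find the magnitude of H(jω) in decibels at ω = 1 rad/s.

|H(j1)|_dB ≈ -25.2 dB

Substitute s = j1: numerator = -2 + j2, denominator = 49 + j15.
|H(j1)| = |-2 + j2| / |49 + j15| = 2.8284 / 51.245 ≈ 0.05519.
In decibels: 20·log₁₀(0.05519) ≈ -25.2 dB.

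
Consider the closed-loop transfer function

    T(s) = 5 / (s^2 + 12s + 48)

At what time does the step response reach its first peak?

t_p ≈ 0.9069 s

Comparing s^2 + 12s + 48 to s^2 + 2ζωₙs + ωₙ²: ωₙ = √48 ≈ 6.928 rad/s and ζ = 12/(2·√48) ≈ 0.8660.
ζωₙ = 12/2 = 6, so ω_d = ωₙ√(1−ζ²) = √(ωₙ² − (ζωₙ)²) = √(48 − 6²) = √12 ≈ 3.464 rad/s.
t_p = π/ω_d = π/3.464 ≈ 0.9069 s.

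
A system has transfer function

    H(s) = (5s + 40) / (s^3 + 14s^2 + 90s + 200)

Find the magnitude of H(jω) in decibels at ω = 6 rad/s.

|H(j6)|_dB ≈ -19.0 dB

Substitute s = j6: numerator = 40 + j30, denominator = -304 + j324.
|H(j6)| = |40 + j30| / |-304 + j324| = 50 / 444.29 ≈ 0.1125.
In decibels: 20·log₁₀(0.1125) ≈ -19.0 dB.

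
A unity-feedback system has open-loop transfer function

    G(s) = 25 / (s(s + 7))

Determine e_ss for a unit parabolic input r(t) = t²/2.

G(s) has one pole at the origin.
This is a Type 1 system; Ka = lim_{s→0} s^2·G(s) = 0, so the steady-state error for a parabola input is infinite.

e_ss = ∞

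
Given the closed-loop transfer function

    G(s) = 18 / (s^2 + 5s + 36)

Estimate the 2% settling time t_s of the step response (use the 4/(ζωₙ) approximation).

Comparing s^2 + 5s + 36 to s^2 + 2ζωₙs + ωₙ²: ωₙ = 6 rad/s and ζ = 5/(2·6) ≈ 0.4167.
ζωₙ = 5/2 = 2.5, so t_s ≈ 4/(ζωₙ) = 4/2.5 = 1.600 s.

t_s ≈ 1.600 s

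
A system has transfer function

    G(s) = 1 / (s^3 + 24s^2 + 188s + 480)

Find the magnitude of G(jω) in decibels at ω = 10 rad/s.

|G(j10)|_dB ≈ -66.5 dB

Substitute s = j10: numerator = 1, denominator = -1920 + j880.
|G(j10)| = |1| / |-1920 + j880| = 1 / 2112.1 ≈ 0.0004735.
In decibels: 20·log₁₀(0.0004735) ≈ -66.5 dB.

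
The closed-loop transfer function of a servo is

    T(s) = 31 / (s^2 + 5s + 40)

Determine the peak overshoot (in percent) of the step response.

Comparing s^2 + 5s + 40 to s^2 + 2ζωₙs + ωₙ²: ωₙ = √40 ≈ 6.325 rad/s and ζ = 5/(2·√40) ≈ 0.3953.
%OS = 100·exp(−πζ/√(1−ζ²)) = 100·exp(−π·0.3953/√(1−0.3953²)) ≈ 25.9%.

%OS ≈ 25.9%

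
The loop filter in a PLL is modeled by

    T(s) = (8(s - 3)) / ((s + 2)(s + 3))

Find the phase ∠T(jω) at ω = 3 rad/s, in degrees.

At s = j3: numerator = -24 + j24, denominator = -3 + j15.
∠T = ∠num − ∠den = 135° − (101.31°) = 33.69°.

∠T(j3) ≈ 33.69°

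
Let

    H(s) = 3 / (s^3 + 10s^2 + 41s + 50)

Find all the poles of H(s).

s = -4 + 3j, -4 - 3j, -2

The poles are the roots of the denominator s^3 + 10s^2 + 41s + 50 = 0.
Trying s = -2: the polynomial evaluates to 0, so (s + 2) is a factor.
Dividing out leaves s^2 + 8s + 25 = 0.
The quadratic formula then gives s = -4 ± 3j.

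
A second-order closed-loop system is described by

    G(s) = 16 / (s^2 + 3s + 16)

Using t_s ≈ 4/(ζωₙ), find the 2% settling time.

t_s ≈ 2.667 s

Comparing s^2 + 3s + 16 to s^2 + 2ζωₙs + ωₙ²: ωₙ = 4 rad/s and ζ = 3/(2·4) = 0.375.
ζωₙ = 3/2 = 1.5, so t_s ≈ 4/(ζωₙ) = 4/1.5 ≈ 2.667 s.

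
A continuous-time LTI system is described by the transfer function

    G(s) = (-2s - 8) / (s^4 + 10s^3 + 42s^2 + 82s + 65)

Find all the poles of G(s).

The poles are the roots of the denominator s^4 + 10s^3 + 42s^2 + 82s + 65 = 0.
No real roots exist; factor into two real quadratics: (s^2 + 6s + 13)(s^2 + 4s + 5) = 0.
Each quadratic gives a conjugate pair via the quadratic formula.

s = -3 + 2j, -3 - 2j, -2 + j, -2 - j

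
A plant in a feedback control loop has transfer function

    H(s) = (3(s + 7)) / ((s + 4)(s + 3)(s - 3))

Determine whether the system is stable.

The poles can be read from the denominator factors: s = -4, -3, 3.
Since the pole(s) at s = 3 lie in the right half-plane, the system is unstable.

unstable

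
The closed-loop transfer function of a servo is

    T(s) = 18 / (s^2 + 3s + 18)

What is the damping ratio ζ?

ζ ≈ 0.3536

Compare the denominator to the standard form s^2 + 2ζωₙs + ωₙ².
ωₙ² = 18, so ωₙ = √18 ≈ 4.243 rad/s.
2ζωₙ = 3, so ζ = 3/(2·√18) ≈ 0.3536.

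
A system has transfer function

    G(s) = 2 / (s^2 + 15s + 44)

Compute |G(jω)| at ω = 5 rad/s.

|G(j5)| ≈ 0.02585

Substitute s = j5: numerator = 2, denominator = 19 + j75.
|G(j5)| = |2| / |19 + j75| = 2 / 77.369 ≈ 0.02585.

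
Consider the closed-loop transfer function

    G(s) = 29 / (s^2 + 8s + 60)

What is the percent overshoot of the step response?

Comparing s^2 + 8s + 60 to s^2 + 2ζωₙs + ωₙ²: ωₙ = √60 ≈ 7.746 rad/s and ζ = 8/(2·√60) ≈ 0.5164.
%OS = 100·exp(−πζ/√(1−ζ²)) = 100·exp(−π·0.5164/√(1−0.5164²)) ≈ 15.0%.

%OS ≈ 15.0%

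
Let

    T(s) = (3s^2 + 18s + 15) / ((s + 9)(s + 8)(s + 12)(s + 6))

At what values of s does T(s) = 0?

s = -5, -1

Set the numerator to zero: 3s^2 + 18s + 15 = 0, i.e. 3·(s^2 + 6s + 5) = 0.
Factoring: (s + 5)(s + 1) = 0.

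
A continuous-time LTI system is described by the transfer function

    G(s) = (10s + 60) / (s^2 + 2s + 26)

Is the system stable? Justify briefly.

The denominator s^2 + 2s + 26 factors as (s^2 + 2s + 26), giving poles at s = -1 ± 5j.
Since all poles lie strictly in the left half-plane, the system is stable.

stable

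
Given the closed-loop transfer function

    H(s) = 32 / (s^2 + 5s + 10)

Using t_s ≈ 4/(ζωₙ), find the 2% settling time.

Comparing s^2 + 5s + 10 to s^2 + 2ζωₙs + ωₙ²: ωₙ = √10 ≈ 3.162 rad/s and ζ = 5/(2·√10) ≈ 0.7906.
ζωₙ = 5/2 = 2.5, so t_s ≈ 4/(ζωₙ) = 4/2.5 = 1.600 s.

t_s ≈ 1.600 s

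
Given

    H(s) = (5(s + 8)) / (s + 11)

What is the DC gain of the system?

H(0) = 40/11 ≈ 3.636

At s = 0 each factor (s + a) contributes a and each (s^2 + bs + c) contributes c.
H(0) = 5·(8) / ((11)) = 40/11 = 40/11.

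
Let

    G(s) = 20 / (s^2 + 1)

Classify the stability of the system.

The denominator s^2 + 1 factors as (s^2 + 1), giving poles at s = ±j.
Since the simple pole(s) at s = ±j lie on the jω-axis with none in the right half-plane, the system is marginally stable.

marginally stable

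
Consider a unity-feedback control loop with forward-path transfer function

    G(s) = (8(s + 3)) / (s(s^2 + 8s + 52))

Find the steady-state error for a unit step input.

e_ss = 0

G(s) has one pole at the origin.
This is a Type 1 system; for a step input the steady-state error is zero.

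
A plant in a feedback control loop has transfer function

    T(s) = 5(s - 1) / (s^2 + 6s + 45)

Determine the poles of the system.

s = -3 + 6j, -3 - 6j

The poles are the roots of the denominator s^2 + 6s + 45 = 0.
Using the quadratic formula: s = (-6 ± √(-144))/2 = -3 ± 6j.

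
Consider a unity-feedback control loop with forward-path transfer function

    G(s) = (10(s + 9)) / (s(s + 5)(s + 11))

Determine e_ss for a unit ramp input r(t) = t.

e_ss = 0.6111

G(s) has one pole at the origin.
This is a Type 1 system. Kv = lim_{s→0} s·G(s) = 90/55 = 18/11.
e_ss = 1/Kv = 1/(18/11) = 11/18 ≈ 0.6111.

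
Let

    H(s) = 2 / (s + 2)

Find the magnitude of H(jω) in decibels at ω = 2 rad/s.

|H(j2)|_dB ≈ -3.01 dB

Substitute s = j2: numerator = 2, denominator = 2 + j2.
|H(j2)| = |2| / |2 + j2| = 2 / 2.8284 ≈ 0.7071.
In decibels: 20·log₁₀(0.7071) ≈ -3.01 dB.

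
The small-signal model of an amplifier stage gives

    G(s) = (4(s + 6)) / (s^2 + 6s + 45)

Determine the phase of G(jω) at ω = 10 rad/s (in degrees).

∠G(j10) ≈ -73.47°

At s = j10: numerator = 24 + j40, denominator = -55 + j60.
∠G = ∠num − ∠den = 59.036° − (132.51°) = -73.47°.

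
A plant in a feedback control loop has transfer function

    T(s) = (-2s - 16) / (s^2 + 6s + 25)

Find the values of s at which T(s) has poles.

The poles are the roots of the denominator s^2 + 6s + 25 = 0.
Using the quadratic formula: s = (-6 ± √(-64))/2 = -3 ± 4j.

s = -3 + 4j, -3 - 4j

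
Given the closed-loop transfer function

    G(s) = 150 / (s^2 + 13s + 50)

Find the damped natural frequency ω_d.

Comparing s^2 + 13s + 50 to s^2 + 2ζωₙs + ωₙ²: ωₙ = √50 ≈ 7.071 rad/s and ζ = 13/(2·√50) ≈ 0.9192.
ζωₙ = 13/2 = 6.5, so ω_d = ωₙ√(1−ζ²) = √(ωₙ² − (ζωₙ)²) = √(50 − 6.5²) = √7.75 ≈ 2.784 rad/s.

ω_d ≈ 2.784 rad/s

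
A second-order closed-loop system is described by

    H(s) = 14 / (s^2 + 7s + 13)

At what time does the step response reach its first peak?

t_p ≈ 3.628 s

Comparing s^2 + 7s + 13 to s^2 + 2ζωₙs + ωₙ²: ωₙ = √13 ≈ 3.606 rad/s and ζ = 7/(2·√13) ≈ 0.9707.
ζωₙ = 7/2 = 3.5, so ω_d = ωₙ√(1−ζ²) = √(ωₙ² − (ζωₙ)²) = √(13 − 3.5²) = √0.75 ≈ 0.8660 rad/s.
t_p = π/ω_d = π/0.8660 ≈ 3.628 s.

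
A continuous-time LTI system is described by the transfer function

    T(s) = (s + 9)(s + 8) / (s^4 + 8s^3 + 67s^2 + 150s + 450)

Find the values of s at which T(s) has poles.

The poles are the roots of the denominator s^4 + 8s^3 + 67s^2 + 150s + 450 = 0.
No real roots exist; factor into two real quadratics: (s^2 + 2s + 10)(s^2 + 6s + 45) = 0.
Each quadratic gives a conjugate pair via the quadratic formula.

s = -1 + 3j, -1 - 3j, -3 + 6j, -3 - 6j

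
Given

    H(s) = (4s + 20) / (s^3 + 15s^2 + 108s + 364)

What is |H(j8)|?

|H(j8)| ≈ 0.05452

Substitute s = j8: numerator = 20 + j32, denominator = -596 + j352.
|H(j8)| = |20 + j32| / |-596 + j352| = 37.736 / 692.18 ≈ 0.05452.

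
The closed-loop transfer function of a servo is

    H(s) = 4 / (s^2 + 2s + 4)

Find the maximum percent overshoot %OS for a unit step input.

Comparing s^2 + 2s + 4 to s^2 + 2ζωₙs + ωₙ²: ωₙ = 2 rad/s and ζ = 2/(2·2) = 0.5.
%OS = 100·exp(−πζ/√(1−ζ²)) = 100·exp(−π·0.5/√(1−0.5²)) ≈ 16.3%.

%OS ≈ 16.3%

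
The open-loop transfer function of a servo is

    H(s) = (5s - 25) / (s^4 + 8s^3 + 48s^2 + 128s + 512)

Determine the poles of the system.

s = ±4j, -4 ± 4j

The poles are the roots of the denominator s^4 + 8s^3 + 48s^2 + 128s + 512 = 0.
No real roots exist; factor into two real quadratics: (s^2 + 16)(s^2 + 8s + 32) = 0.
Each quadratic gives a conjugate pair via the quadratic formula.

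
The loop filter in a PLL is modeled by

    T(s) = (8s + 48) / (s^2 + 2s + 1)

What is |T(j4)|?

|T(j4)| ≈ 3.393

Substitute s = j4: numerator = 48 + j32, denominator = -15 + j8.
|T(j4)| = |48 + j32| / |-15 + j8| = 57.689 / 17 ≈ 3.393.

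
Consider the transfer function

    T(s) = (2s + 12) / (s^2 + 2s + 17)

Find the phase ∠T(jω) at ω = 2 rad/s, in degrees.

∠T(j2) ≈ 1.332°

At s = j2: numerator = 12 + j4, denominator = 13 + j4.
∠T = ∠num − ∠den = 18.435° − (17.103°) = 1.332°.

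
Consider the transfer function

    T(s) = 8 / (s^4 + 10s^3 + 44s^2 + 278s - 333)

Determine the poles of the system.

s = -1 + 6j, -1 - 6j, 1, -9

The poles are the roots of the denominator s^4 + 10s^3 + 44s^2 + 278s - 333 = 0.
Trying s = 1: the polynomial evaluates to 0, so (s - 1) is a factor.
Dividing out leaves s^3 + 11s^2 + 55s + 333 = 0.
This factors further as (s^2 + 2s + 37)(s + 9) = 0.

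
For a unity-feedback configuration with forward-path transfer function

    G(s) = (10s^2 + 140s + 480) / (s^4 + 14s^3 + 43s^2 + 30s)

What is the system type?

Factor s from the denominator: s^4 + 14s^3 + 43s^2 + 30s = s·(s^3 + 14s^2 + 43s + 30).
There is 1 pole at the origin, so the system is Type 1.

Type 1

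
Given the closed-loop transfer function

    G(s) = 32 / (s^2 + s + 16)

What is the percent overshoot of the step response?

Comparing s^2 + s + 16 to s^2 + 2ζωₙs + ωₙ²: ωₙ = 4 rad/s and ζ = 1/(2·4) = 0.125.
%OS = 100·exp(−πζ/√(1−ζ²)) = 100·exp(−π·0.125/√(1−0.125²)) ≈ 67.3%.

%OS ≈ 67.3%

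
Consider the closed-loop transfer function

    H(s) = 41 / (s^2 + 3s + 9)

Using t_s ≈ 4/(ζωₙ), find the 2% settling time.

Comparing s^2 + 3s + 9 to s^2 + 2ζωₙs + ωₙ²: ωₙ = 3 rad/s and ζ = 3/(2·3) = 0.5.
ζωₙ = 3/2 = 1.5, so t_s ≈ 4/(ζωₙ) = 4/1.5 ≈ 2.667 s.

t_s ≈ 2.667 s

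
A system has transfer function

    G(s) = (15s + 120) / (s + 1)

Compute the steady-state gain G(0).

Set s = 0: G(0) = (120) / (1) = 120.

G(0) = 120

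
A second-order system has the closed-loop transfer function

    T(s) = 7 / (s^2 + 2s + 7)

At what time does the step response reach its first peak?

Comparing s^2 + 2s + 7 to s^2 + 2ζωₙs + ωₙ²: ωₙ = √7 ≈ 2.646 rad/s and ζ = 2/(2·√7) ≈ 0.3780.
ζωₙ = 2/2 = 1, so ω_d = ωₙ√(1−ζ²) = √(ωₙ² − (ζωₙ)²) = √(7 − 1²) = √6 ≈ 2.449 rad/s.
t_p = π/ω_d = π/2.449 ≈ 1.283 s.

t_p ≈ 1.283 s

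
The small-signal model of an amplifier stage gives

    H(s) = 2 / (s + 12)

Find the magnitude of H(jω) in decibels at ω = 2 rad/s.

Substitute s = j2: numerator = 2, denominator = 12 + j2.
|H(j2)| = |2| / |12 + j2| = 2 / 12.166 ≈ 0.1644.
In decibels: 20·log₁₀(0.1644) ≈ -15.7 dB.

|H(j2)|_dB ≈ -15.7 dB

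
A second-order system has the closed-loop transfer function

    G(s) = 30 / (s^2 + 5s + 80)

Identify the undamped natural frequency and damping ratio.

ωₙ ≈ 8.944 rad/s, ζ ≈ 0.2795

Compare the denominator to the standard form s^2 + 2ζωₙs + ωₙ².
ωₙ² = 80, so ωₙ = √80 ≈ 8.944 rad/s.
2ζωₙ = 5, so ζ = 5/(2·√80) ≈ 0.2795.
With ζ = 0.2795 the response is underdamped.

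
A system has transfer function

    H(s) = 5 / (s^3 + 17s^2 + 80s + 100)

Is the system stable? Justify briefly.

stable

The denominator s^3 + 17s^2 + 80s + 100 factors as (s + 10)(s + 5)(s + 2), giving poles at s = -10, -5, -2.
Since all poles lie strictly in the left half-plane, the system is stable.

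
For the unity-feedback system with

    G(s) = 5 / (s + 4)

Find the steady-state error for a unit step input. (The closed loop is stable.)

e_ss = 0.4444

G(s) has no poles at the origin.
This is a Type 0 system. Kp = lim_{s→0} G(s) = 5/4.
e_ss = 1/(1 + Kp) = 1/(1 + 5/4) = 4/9 ≈ 0.4444.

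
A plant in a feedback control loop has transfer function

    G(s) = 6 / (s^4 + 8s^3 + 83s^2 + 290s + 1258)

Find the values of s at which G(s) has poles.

s = -1 + 6j, -1 - 6j, -3 + 5j, -3 - 5j

The poles are the roots of the denominator s^4 + 8s^3 + 83s^2 + 290s + 1258 = 0.
No real roots exist; factor into two real quadratics: (s^2 + 2s + 37)(s^2 + 6s + 34) = 0.
Each quadratic gives a conjugate pair via the quadratic formula.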